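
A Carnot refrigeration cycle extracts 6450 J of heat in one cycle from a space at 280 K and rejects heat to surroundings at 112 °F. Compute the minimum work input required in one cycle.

T_H = 112 °F → (112 − 32) × 5/9 = 44.44 °C = 317.59 K.
COP_R = T_C/(T_H − T_C) = 280.00/37.59 = 7.4479.
W = Q_C/COP_R = 6450/7.4479 = 866.0 J.

W_in ≈ 866.0 J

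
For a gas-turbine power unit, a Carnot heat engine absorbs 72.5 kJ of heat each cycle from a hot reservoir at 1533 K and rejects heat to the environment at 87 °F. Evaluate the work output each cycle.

T_C = 87 °F → (87 − 32) × 5/9 = 30.56 °C = 303.71 K.
η_rev = 1 − T_C/T_H = 1 − 303.71/1533.00 = 0.8019.
W = η·Q_H = 0.8019 × 72.5 = 58.1 kJ.

W ≈ 58.1 kJ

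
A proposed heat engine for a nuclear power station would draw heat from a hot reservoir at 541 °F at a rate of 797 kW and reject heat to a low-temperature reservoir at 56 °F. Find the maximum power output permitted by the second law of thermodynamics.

T_H = 541 °F → (541 − 32) × 5/9 = 282.78 °C = 555.93 K.
T_C = 56 °F → (56 − 32) × 5/9 = 13.33 °C = 286.48 K.
The upper bound on efficiency is η_max = 1 − T_C/T_H = 1 − 286.48/555.93 = 0.4847.
W_max = η_max · Q_H = 0.4847 × 797 = 386 kW.

Ẇ_max ≈ 386 kW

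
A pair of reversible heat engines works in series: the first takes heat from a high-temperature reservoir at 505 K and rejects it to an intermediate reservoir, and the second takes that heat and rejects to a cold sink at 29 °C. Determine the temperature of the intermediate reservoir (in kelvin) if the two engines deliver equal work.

T_m ≈ 404 K

T_C = 29 °C → 29 + 273.15 = 302.15 K.
For reversible stages Q_m = Q_H·(T_m/T_H). Setting W₁ = Q_H(1 − T_m/T_H) equal to W₂ = Q_m(1 − T_C/T_m) = Q_H·(T_m − T_C)/T_H gives T_H − T_m = T_m − T_C, so T_m = (T_H + T_C)/2 = (505.00 + 302.15)/2 = 404 K.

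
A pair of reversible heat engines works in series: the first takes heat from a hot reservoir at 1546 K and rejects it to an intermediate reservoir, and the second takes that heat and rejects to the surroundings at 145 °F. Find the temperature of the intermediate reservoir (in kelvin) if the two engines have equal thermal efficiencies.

T_C = 145 °F → (145 − 32) × 5/9 = 62.78 °C = 335.93 K.
Equal efficiencies require 1 − T_m/T_H = 1 − T_C/T_m, i.e. T_m/T_H = T_C/T_m, so T_m = √(T_H·T_C) = √(1546.00 × 335.93) = 721 K.

T_m ≈ 721 K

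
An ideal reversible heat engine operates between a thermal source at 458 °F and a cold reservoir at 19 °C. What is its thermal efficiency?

T_H = 458 °F → (458 − 32) × 5/9 = 236.67 °C = 509.82 K.
T_C = 19 °C → 19 + 273.15 = 292.15 K.
η_rev = 1 − T_C/T_H = 1 − 292.15/509.82 = 0.427.

η ≈ 0.427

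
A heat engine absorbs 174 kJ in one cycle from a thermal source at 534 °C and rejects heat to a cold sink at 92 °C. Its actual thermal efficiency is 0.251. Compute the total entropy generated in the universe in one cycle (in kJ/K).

T_H = 534 °C → 534 + 273.15 = 807.15 K.
T_C = 92 °C → 92 + 273.15 = 365.15 K.
W = η·Q_H = 0.251 × 174 = 43.67 kJ, so Q_C = Q_H − W = 130.3 kJ.
Entropy balance on the reservoirs: −Q_H/T_H = -0.2156 kJ/K, +Q_C/T_C = 0.3569 kJ/K.
ΔS_univ = −Q_H/T_H + Q_C/T_C = 0.1413 kJ/K (> 0, since η = 0.251 < η_Carnot = 0.548).

ΔS_univ ≈ 0.1413 kJ/K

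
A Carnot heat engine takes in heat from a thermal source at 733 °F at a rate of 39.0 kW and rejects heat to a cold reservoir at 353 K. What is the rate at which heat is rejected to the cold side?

Q̇_C ≈ 20.78 kW

T_H = 733 °F → (733 − 32) × 5/9 = 389.44 °C = 662.59 K.
For a reversible engine, η = 1 − T_C/T_H = 1 − 353.00/662.59 = 0.4672.
For a reversible cycle Q_C/Q_H = T_C/T_H, so Q_C = 39.0 × 353.00/662.59 = 20.78 kW.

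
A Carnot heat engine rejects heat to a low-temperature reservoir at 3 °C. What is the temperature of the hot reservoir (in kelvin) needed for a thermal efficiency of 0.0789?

T_H ≈ 300 K

T_C = 3 °C → 3 + 273.15 = 276.15 K.
From η = 1 − T_C/T_H, solving for T_H gives T_H = T_C/(1 − η) = 276.15/(1 − 0.0789) = 300 K.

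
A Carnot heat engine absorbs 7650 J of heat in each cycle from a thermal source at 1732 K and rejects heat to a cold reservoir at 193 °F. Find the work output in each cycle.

T_C = 193 °F → (193 − 32) × 5/9 = 89.44 °C = 362.59 K.
Carnot efficiency: η = 1 − T_C/T_H = 1 − 362.59/1732.00 = 0.7906.
W = η·Q_H = 0.7906 × 7650 = 6050 J.

W ≈ 6050 J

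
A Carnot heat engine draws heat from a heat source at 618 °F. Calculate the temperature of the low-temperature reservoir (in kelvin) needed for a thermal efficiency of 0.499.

T_C ≈ 300 K

T_H = 618 °F → (618 − 32) × 5/9 = 325.56 °C = 598.71 K.
From η = 1 − T_C/T_H, T_C = T_H·(1 − η) = 598.71 × (1 − 0.499) = 300 K.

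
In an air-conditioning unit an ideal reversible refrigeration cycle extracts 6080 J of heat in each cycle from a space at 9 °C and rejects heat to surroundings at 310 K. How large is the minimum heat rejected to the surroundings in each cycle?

Q_H ≈ 6680 J

T_C = 9 °C → 9 + 273.15 = 282.15 K.
For a reversible cycle Q_H/Q_C = T_H/T_C, so Q_H = Q_C·T_H/T_C = 6080 × 310.00/282.15 = 6680 J.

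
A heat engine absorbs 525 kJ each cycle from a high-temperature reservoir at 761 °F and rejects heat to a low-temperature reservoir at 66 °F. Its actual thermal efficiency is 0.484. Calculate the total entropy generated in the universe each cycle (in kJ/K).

T_H = 761 °F → (761 − 32) × 5/9 = 405.00 °C = 678.15 K.
T_C = 66 °F → (66 − 32) × 5/9 = 18.89 °C = 292.04 K.
W = η·Q_H = 0.484 × 525 = 254.1 kJ, so Q_C = Q_H − W = 270.9 kJ.
Entropy balance on the reservoirs: −Q_H/T_H = -0.7742 kJ/K, +Q_C/T_C = 0.9276 kJ/K.
ΔS_univ = −Q_H/T_H + Q_C/T_C = 0.153 kJ/K (> 0, since η = 0.484 < η_Carnot = 0.569).

ΔS_univ ≈ 0.153 kJ/K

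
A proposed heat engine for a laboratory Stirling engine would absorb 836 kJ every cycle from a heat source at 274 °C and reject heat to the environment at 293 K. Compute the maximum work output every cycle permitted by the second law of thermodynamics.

W_max ≈ 388 kJ

T_H = 274 °C → 274 + 273.15 = 547.15 K.
No engine can exceed the Carnot limit: η_max = 1 − T_C/T_H = 1 − 293.00/547.15 = 0.4645.
W_max = η_max · Q_H = 0.4645 × 836 = 388 kJ.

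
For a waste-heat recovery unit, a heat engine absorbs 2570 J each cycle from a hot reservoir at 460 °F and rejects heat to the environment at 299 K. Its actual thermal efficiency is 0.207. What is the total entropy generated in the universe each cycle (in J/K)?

ΔS_univ ≈ 1.79 J/K

T_H = 460 °F → (460 − 32) × 5/9 = 237.78 °C = 510.93 K.
W = η·Q_H = 0.207 × 2570 = 532.0 J, so Q_C = Q_H − W = 2038 J.
The hot reservoir loses entropy Q_H/T_H = 2570/510.93 = 5.030 J/K; the cold reservoir gains Q_C/T_C = 2038/299.00 = 6.816 J/K.
ΔS_univ = −Q_H/T_H + Q_C/T_C = 1.79 J/K (> 0, since η = 0.207 < η_Carnot = 0.415).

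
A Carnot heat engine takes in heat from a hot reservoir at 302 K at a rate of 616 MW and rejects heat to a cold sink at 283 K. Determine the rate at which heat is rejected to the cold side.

The Carnot efficiency is η = 1 − T_C/T_H = 1 − 283.00/302.00 = 0.0629.
For a reversible cycle Q_C/Q_H = T_C/T_H, so Q_C = 616 × 283.00/302.00 = 577.2 MW.

Q̇_C ≈ 577.2 MW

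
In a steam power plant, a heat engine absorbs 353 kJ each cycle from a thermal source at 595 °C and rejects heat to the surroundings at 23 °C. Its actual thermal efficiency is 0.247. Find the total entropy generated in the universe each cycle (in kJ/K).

ΔS_univ ≈ 0.4909 kJ/K

T_H = 595 °C → 595 + 273.15 = 868.15 K.
T_C = 23 °C → 23 + 273.15 = 296.15 K.
W = η·Q_H = 0.247 × 353 = 87.19 kJ, so Q_C = Q_H − W = 265.8 kJ.
Reservoir entropy changes: ΔS_H = −Q_H/T_H = −353/868.15 = -0.4066 kJ/K and ΔS_C = +Q_C/T_C = 265.8/296.15 = 0.8975 kJ/K.
ΔS_univ = −Q_H/T_H + Q_C/T_C = 0.4909 kJ/K (> 0, since η = 0.247 < η_Carnot = 0.659).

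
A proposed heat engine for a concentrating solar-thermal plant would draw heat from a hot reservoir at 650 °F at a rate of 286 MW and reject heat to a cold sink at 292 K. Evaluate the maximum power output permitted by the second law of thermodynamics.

T_H = 650 °F → (650 − 32) × 5/9 = 343.33 °C = 616.48 K.
No engine can exceed the Carnot limit: η_max = 1 − T_C/T_H = 1 − 292.00/616.48 = 0.5263.
W_max = η_max · Q_H = 0.5263 × 286 = 151 MW.

Ẇ_max ≈ 151 MW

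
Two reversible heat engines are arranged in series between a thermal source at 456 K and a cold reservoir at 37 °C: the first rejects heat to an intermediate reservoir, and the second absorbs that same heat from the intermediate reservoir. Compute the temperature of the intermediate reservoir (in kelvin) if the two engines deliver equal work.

T_C = 37 °C → 37 + 273.15 = 310.15 K.
For reversible stages Q_m = Q_H·(T_m/T_H). Setting W₁ = Q_H(1 − T_m/T_H) equal to W₂ = Q_m(1 − T_C/T_m) = Q_H·(T_m − T_C)/T_H gives T_H − T_m = T_m − T_C, so T_m = (T_H + T_C)/2 = (456.00 + 310.15)/2 = 383 K.

T_m ≈ 383 K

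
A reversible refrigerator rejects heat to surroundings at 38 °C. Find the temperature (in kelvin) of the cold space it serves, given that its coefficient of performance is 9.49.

T_H = 38 °C → 38 + 273.15 = 311.15 K.
COP_R = T_C/(T_H − T_C) ⇒ T_C = T_H·COP_R/(1 + COP_R) = 311.15 × 9.49/(1 + 9.49) = 281 K.

T_C ≈ 281 K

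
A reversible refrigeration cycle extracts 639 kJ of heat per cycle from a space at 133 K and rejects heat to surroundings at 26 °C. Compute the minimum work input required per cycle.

W_in ≈ 798 kJ

T_H = 26 °C → 26 + 273.15 = 299.15 K.
Carnot COP: COP_R = T_C/(T_H − T_C) = 133.00/166.15 = 0.8005.
W = Q_C/COP_R = 639/0.8005 = 798 kJ.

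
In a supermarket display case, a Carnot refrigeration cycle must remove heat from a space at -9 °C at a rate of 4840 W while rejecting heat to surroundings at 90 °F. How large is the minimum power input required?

Ẇ_in ≈ 755 W

T_H = 90 °F → (90 − 32) × 5/9 = 32.22 °C = 305.37 K.
T_C = -9 °C → -9 + 273.15 = 264.15 K.
For a reversible refrigerator, COP_R = T_C/(T_H − T_C) = 264.15/41.22 = 6.4080.
W = Q_C/COP_R = 4840/6.4080 = 755 W.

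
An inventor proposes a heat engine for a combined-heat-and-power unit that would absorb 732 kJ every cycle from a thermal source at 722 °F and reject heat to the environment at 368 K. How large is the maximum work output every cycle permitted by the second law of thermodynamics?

T_H = 722 °F → (722 − 32) × 5/9 = 383.33 °C = 656.48 K.
The upper bound on efficiency is η_max = 1 − T_C/T_H = 1 − 368.00/656.48 = 0.4394.
W_max = η_max · Q_H = 0.4394 × 732 = 322 kJ.

W_max ≈ 322 kJ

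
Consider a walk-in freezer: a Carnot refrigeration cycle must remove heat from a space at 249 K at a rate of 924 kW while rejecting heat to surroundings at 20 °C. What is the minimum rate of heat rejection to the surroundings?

Q̇_H ≈ 1090 kW

T_H = 20 °C → 20 + 273.15 = 293.15 K.
For a reversible cycle Q_H/Q_C = T_H/T_C, so Q_H = Q_C·T_H/T_C = 924 × 293.15/249.00 = 1090 kW.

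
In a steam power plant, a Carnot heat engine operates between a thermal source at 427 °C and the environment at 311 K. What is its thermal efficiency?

T_H = 427 °C → 427 + 273.15 = 700.15 K.
Since the cycle is reversible, η = 1 − T_C/T_H = 1 − 311.00/700.15 = 0.5558.

η ≈ 0.5558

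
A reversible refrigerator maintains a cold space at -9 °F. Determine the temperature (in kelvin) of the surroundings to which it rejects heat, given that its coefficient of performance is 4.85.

T_C = -9 °F → (-9 − 32) × 5/9 = -22.78 °C = 250.37 K.
COP_R = T_C/(T_H − T_C) ⇒ T_H = T_C·(1 + 1/COP_R) = 250.37 × (1 + 1/4.85) = 302.0 K.

T_H ≈ 302.0 K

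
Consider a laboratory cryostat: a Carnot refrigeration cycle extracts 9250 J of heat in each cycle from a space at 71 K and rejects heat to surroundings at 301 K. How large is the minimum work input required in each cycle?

The reversible coefficient of performance is COP_R = T_C/(T_H − T_C) = 71.00/230.00 = 0.3087.
W = Q_C/COP_R = 9250/0.3087 = 29960 J.

W_in ≈ 29960 J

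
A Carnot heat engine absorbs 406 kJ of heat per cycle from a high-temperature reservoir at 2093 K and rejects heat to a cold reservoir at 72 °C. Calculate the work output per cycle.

T_C = 72 °C → 72 + 273.15 = 345.15 K.
The Carnot efficiency is η = 1 − T_C/T_H = 1 − 345.15/2093.00 = 0.8351.
W = η·Q_H = 0.8351 × 406 = 339 kJ.

W ≈ 339 kJ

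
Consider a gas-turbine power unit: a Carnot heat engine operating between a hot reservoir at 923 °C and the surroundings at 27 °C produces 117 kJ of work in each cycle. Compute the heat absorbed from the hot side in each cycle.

Q_H ≈ 156 kJ

T_H = 923 °C → 923 + 273.15 = 1196.15 K.
T_C = 27 °C → 27 + 273.15 = 300.15 K.
Since the cycle is reversible, η = 1 − T_C/T_H = 1 − 300.15/1196.15 = 0.7491.
Q_H = W/η = 117/0.7491 = 156 kJ.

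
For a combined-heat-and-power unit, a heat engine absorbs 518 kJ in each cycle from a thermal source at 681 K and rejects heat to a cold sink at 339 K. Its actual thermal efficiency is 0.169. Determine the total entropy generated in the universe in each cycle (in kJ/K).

ΔS_univ ≈ 0.509 kJ/K

W = η·Q_H = 0.169 × 518 = 87.54 kJ, so Q_C = Q_H − W = 430.5 kJ.
Reservoir entropy changes: ΔS_H = −Q_H/T_H = −518/681.00 = -0.7606 kJ/K and ΔS_C = +Q_C/T_C = 430.5/339.00 = 1.270 kJ/K.
ΔS_univ = −Q_H/T_H + Q_C/T_C = 0.509 kJ/K (> 0, since η = 0.169 < η_Carnot = 0.502).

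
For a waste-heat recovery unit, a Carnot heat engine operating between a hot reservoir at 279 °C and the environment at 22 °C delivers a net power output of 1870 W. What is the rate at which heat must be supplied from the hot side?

Q̇_H ≈ 4018 W

T_H = 279 °C → 279 + 273.15 = 552.15 K.
T_C = 22 °C → 22 + 273.15 = 295.15 K.
Since the cycle is reversible, η = 1 − T_C/T_H = 1 − 295.15/552.15 = 0.4655.
Q_H = W/η = 1870/0.4655 = 4018 W.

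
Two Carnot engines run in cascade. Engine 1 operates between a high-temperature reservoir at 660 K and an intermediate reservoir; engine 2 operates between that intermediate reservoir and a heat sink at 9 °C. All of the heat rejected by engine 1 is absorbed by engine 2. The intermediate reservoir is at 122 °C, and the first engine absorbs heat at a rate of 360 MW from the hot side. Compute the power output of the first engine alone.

Ẇ₁ ≈ 144 MW

T_C = 9 °C → 9 + 273.15 = 282.15 K.
T_m = 122 °C → 122 + 273.15 = 395.15 K.
First-stage efficiency η₁ = 1 − T_m/T_H = 1 − 395.15/660.00 = 0.4013.
W₁ = η₁·Q_H = 0.4013 × 360 = 144 MW.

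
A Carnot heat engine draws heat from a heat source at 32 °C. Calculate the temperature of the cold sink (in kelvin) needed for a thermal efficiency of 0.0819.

T_H = 32 °C → 32 + 273.15 = 305.15 K.
From η = 1 − T_C/T_H, T_C = T_H·(1 − η) = 305.15 × (1 − 0.0819) = 280 K.

T_C ≈ 280 K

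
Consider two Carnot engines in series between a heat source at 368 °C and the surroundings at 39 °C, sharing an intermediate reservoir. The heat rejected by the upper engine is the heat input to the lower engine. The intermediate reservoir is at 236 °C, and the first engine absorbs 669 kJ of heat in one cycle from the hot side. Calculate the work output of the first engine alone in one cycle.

T_H = 368 °C → 368 + 273.15 = 641.15 K.
T_C = 39 °C → 39 + 273.15 = 312.15 K.
T_m = 236 °C → 236 + 273.15 = 509.15 K.
First-stage efficiency η₁ = 1 − T_m/T_H = 1 − 509.15/641.15 = 0.2059.
W₁ = η₁·Q_H = 0.2059 × 669 = 138 kJ.

W₁ ≈ 138 kJ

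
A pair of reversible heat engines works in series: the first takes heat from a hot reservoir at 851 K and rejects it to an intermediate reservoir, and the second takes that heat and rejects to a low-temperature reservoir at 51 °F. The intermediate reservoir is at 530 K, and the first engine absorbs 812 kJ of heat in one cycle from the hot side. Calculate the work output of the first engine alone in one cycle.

W₁ ≈ 306 kJ

T_C = 51 °F → (51 − 32) × 5/9 = 10.56 °C = 283.71 K.
First-stage efficiency η₁ = 1 − T_m/T_H = 1 − 530.00/851.00 = 0.3772.
W₁ = η₁·Q_H = 0.3772 × 812 = 306 kJ.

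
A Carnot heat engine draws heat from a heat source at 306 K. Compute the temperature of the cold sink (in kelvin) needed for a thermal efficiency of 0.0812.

T_C ≈ 281 K

From η = 1 − T_C/T_H, T_C = T_H·(1 − η) = 306.00 × (1 − 0.0812) = 281 K.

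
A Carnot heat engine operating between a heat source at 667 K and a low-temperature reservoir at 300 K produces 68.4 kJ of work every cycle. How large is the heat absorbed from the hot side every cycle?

The Carnot efficiency is η = 1 − T_C/T_H = 1 − 300.00/667.00 = 0.5502.
Q_H = W/η = 68.4/0.5502 = 124.3 kJ.

Q_H ≈ 124.3 kJ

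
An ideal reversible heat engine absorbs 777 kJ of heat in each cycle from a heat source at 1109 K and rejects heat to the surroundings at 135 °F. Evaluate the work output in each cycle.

T_C = 135 °F → (135 − 32) × 5/9 = 57.22 °C = 330.37 K.
The Carnot efficiency is η = 1 − T_C/T_H = 1 − 330.37/1109.00 = 0.7021.
W = η·Q_H = 0.7021 × 777 = 546 kJ.

W ≈ 546 kJ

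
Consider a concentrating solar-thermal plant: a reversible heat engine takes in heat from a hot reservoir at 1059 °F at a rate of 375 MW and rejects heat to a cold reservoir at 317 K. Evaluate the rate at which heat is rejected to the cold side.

Q̇_C ≈ 141 MW

T_H = 1059 °F → (1059 − 32) × 5/9 = 570.56 °C = 843.71 K.
The Carnot efficiency is η = 1 − T_C/T_H = 1 − 317.00/843.71 = 0.6243.
For a reversible cycle Q_C/Q_H = T_C/T_H, so Q_C = 375 × 317.00/843.71 = 141 MW.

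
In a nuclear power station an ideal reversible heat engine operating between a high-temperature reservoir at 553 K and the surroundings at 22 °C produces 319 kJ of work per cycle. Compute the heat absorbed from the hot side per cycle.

T_C = 22 °C → 22 + 273.15 = 295.15 K.
Carnot efficiency: η = 1 − T_C/T_H = 1 − 295.15/553.00 = 0.4663.
Q_H = W/η = 319/0.4663 = 684.1 kJ.

Q_H ≈ 684.1 kJ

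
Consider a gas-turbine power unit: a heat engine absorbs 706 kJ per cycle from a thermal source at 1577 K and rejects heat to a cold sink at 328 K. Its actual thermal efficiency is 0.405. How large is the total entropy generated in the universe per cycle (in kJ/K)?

ΔS_univ ≈ 0.833 kJ/K

W = η·Q_H = 0.405 × 706 = 285.9 kJ, so Q_C = Q_H − W = 420.1 kJ.
Entropy balance on the reservoirs: −Q_H/T_H = -0.4477 kJ/K, +Q_C/T_C = 1.281 kJ/K.
ΔS_univ = −Q_H/T_H + Q_C/T_C = 0.833 kJ/K (> 0, since η = 0.405 < η_Carnot = 0.792).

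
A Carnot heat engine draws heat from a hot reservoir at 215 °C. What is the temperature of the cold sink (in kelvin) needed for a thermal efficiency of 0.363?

T_C ≈ 311.0 K

T_H = 215 °C → 215 + 273.15 = 488.15 K.
From η = 1 − T_C/T_H, T_C = T_H·(1 − η) = 488.15 × (1 − 0.363) = 311.0 K.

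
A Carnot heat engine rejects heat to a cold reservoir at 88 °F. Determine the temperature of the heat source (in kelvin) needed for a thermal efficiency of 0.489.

T_H ≈ 595 K

T_C = 88 °F → (88 − 32) × 5/9 = 31.11 °C = 304.26 K.
From η = 1 − T_C/T_H, solving for T_H gives T_H = T_C/(1 − η) = 304.26/(1 − 0.489) = 595 K.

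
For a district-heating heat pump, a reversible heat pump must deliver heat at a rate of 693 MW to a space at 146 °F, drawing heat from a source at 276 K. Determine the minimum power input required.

T_H = 146 °F → (146 − 32) × 5/9 = 63.33 °C = 336.48 K.
Reversible heating COP: COP_HP = T_H/(T_H − T_C) = 336.48/60.48 = 5.5632.
W = Q_H/COP_HP = 693/5.5632 = 124.6 MW.

Ẇ_in ≈ 124.6 MW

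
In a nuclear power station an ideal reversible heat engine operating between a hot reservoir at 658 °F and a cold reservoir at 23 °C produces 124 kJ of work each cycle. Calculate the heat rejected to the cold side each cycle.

Q_C ≈ 113 kJ

T_H = 658 °F → (658 − 32) × 5/9 = 347.78 °C = 620.93 K.
T_C = 23 °C → 23 + 273.15 = 296.15 K.
For a reversible engine, η = 1 − T_C/T_H = 1 − 296.15/620.93 = 0.5231.
Since Q_C/Q_H = T_C/T_H and Q_H = W/η, Q_C = W·T_C/(T_H − T_C) = 124 × 296.15/324.78 = 113 kJ.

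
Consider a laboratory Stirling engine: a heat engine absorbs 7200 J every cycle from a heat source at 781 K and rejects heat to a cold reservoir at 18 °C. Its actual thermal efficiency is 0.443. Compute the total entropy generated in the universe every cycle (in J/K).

ΔS_univ ≈ 4.56 J/K

T_C = 18 °C → 18 + 273.15 = 291.15 K.
W = η·Q_H = 0.443 × 7200 = 3190 J, so Q_C = Q_H − W = 4010 J.
The hot reservoir loses entropy Q_H/T_H = 7200/781.00 = 9.219 J/K; the cold reservoir gains Q_C/T_C = 4010/291.15 = 13.77 J/K.
ΔS_univ = −Q_H/T_H + Q_C/T_C = 4.56 J/K (> 0, since η = 0.443 < η_Carnot = 0.627).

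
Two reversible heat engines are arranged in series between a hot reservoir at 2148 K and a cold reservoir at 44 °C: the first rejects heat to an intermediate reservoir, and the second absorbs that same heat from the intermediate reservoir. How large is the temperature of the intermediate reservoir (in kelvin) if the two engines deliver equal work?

T_m ≈ 1230 K

T_C = 44 °C → 44 + 273.15 = 317.15 K.
For reversible stages Q_m = Q_H·(T_m/T_H). Setting W₁ = Q_H(1 − T_m/T_H) equal to W₂ = Q_m(1 − T_C/T_m) = Q_H·(T_m − T_C)/T_H gives T_H − T_m = T_m − T_C, so T_m = (T_H + T_C)/2 = (2148.00 + 317.15)/2 = 1230 K.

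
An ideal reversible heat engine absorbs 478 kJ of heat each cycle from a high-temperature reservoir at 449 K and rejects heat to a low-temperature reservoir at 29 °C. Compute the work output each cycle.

T_C = 29 °C → 29 + 273.15 = 302.15 K.
For a reversible engine, η = 1 − T_C/T_H = 1 − 302.15/449.00 = 0.3271.
W = η·Q_H = 0.3271 × 478 = 156.3 kJ.

W ≈ 156.3 kJ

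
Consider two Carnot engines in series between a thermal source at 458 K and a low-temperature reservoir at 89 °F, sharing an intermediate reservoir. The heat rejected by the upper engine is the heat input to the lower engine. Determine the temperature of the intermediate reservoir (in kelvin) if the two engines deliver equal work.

T_C = 89 °F → (89 − 32) × 5/9 = 31.67 °C = 304.82 K.
For reversible stages Q_m = Q_H·(T_m/T_H). Setting W₁ = Q_H(1 − T_m/T_H) equal to W₂ = Q_m(1 − T_C/T_m) = Q_H·(T_m − T_C)/T_H gives T_H − T_m = T_m − T_C, so T_m = (T_H + T_C)/2 = (458.00 + 304.82)/2 = 381 K.

T_m ≈ 381 K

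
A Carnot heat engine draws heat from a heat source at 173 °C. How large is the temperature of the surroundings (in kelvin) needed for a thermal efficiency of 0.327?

T_H = 173 °C → 173 + 273.15 = 446.15 K.
From η = 1 − T_C/T_H, T_C = T_H·(1 − η) = 446.15 × (1 − 0.327) = 300.3 K.

T_C ≈ 300.3 K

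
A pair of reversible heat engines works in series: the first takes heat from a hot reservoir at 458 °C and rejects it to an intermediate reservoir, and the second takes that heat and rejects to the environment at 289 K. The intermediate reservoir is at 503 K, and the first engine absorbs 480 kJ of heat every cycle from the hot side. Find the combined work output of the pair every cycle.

W_total ≈ 290 kJ

T_H = 458 °C → 458 + 273.15 = 731.15 K.
Two reversible stages in series are equivalent to a single Carnot engine between T_H and T_C, so η_total = 1 − T_C/T_H = 1 − 289.00/731.15 = 0.6047.
W_total = η_total · Q_H = 0.6047 × 480 = 290 kJ.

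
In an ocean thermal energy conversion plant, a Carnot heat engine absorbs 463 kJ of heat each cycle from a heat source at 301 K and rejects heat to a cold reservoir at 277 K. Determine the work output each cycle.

W ≈ 36.9 kJ

For a reversible engine, η = 1 − T_C/T_H = 1 − 277.00/301.00 = 0.0797.
W = η·Q_H = 0.0797 × 463 = 36.9 kJ.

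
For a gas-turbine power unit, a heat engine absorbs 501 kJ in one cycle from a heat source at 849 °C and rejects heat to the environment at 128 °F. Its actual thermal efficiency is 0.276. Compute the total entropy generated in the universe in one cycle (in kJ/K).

ΔS_univ ≈ 0.6645 kJ/K

T_H = 849 °C → 849 + 273.15 = 1122.15 K.
T_C = 128 °F → (128 − 32) × 5/9 = 53.33 °C = 326.48 K.
W = η·Q_H = 0.276 × 501 = 138.3 kJ, so Q_C = Q_H − W = 362.7 kJ.
Entropy balance on the reservoirs: −Q_H/T_H = -0.4465 kJ/K, +Q_C/T_C = 1.111 kJ/K.
ΔS_univ = −Q_H/T_H + Q_C/T_C = 0.6645 kJ/K (> 0, since η = 0.276 < η_Carnot = 0.709).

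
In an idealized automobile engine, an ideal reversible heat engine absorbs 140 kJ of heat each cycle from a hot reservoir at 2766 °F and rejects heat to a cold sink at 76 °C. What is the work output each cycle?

T_H = 2766 °F → (2766 − 32) × 5/9 = 1518.89 °C = 1792.04 K.
T_C = 76 °C → 76 + 273.15 = 349.15 K.
The Carnot efficiency is η = 1 − T_C/T_H = 1 − 349.15/1792.04 = 0.8052.
W = η·Q_H = 0.8052 × 140 = 113 kJ.

W ≈ 113 kJ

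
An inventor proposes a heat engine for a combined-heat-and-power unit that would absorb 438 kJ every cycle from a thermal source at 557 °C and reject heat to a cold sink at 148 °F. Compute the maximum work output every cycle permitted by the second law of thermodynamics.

T_H = 557 °C → 557 + 273.15 = 830.15 K.
T_C = 148 °F → (148 − 32) × 5/9 = 64.44 °C = 337.59 K.
By the Carnot theorem, η_max = 1 − T_C/T_H = 1 − 337.59/830.15 = 0.5933.
W_max = η_max · Q_H = 0.5933 × 438 = 260 kJ.

W_max ≈ 260 kJ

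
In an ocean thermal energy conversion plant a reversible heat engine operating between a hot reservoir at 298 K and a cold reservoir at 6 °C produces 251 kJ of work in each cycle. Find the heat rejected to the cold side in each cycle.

T_C = 6 °C → 6 + 273.15 = 279.15 K.
For a reversible engine, η = 1 − T_C/T_H = 1 − 279.15/298.00 = 0.0633.
Since Q_C/Q_H = T_C/T_H and Q_H = W/η, Q_C = W·T_C/(T_H − T_C) = 251 × 279.15/18.85 = 3717 kJ.

Q_C ≈ 3717 kJ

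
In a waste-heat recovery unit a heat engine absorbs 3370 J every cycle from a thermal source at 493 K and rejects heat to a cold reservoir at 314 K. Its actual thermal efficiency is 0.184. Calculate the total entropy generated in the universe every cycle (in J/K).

ΔS_univ ≈ 1.922 J/K

W = η·Q_H = 0.184 × 3370 = 620.1 J, so Q_C = Q_H − W = 2750 J.
The hot reservoir loses entropy Q_H/T_H = 3370/493.00 = 6.836 J/K; the cold reservoir gains Q_C/T_C = 2750/314.00 = 8.758 J/K.
ΔS_univ = −Q_H/T_H + Q_C/T_C = 1.922 J/K (> 0, since η = 0.184 < η_Carnot = 0.363).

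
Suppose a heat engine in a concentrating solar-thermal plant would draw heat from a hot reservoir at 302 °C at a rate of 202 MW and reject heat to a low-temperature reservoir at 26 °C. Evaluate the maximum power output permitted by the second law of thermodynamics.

T_H = 302 °C → 302 + 273.15 = 575.15 K.
T_C = 26 °C → 26 + 273.15 = 299.15 K.
No engine can exceed the Carnot limit: η_max = 1 − T_C/T_H = 1 − 299.15/575.15 = 0.4799.
W_max = η_max · Q_H = 0.4799 × 202 = 96.9 MW.

Ẇ_max ≈ 96.9 MW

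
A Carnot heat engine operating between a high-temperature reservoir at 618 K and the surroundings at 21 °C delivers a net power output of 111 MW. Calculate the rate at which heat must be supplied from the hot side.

Q̇_H ≈ 211.8 MW

T_C = 21 °C → 21 + 273.15 = 294.15 K.
Carnot efficiency: η = 1 − T_C/T_H = 1 − 294.15/618.00 = 0.5240.
Q_H = W/η = 111/0.5240 = 211.8 MW.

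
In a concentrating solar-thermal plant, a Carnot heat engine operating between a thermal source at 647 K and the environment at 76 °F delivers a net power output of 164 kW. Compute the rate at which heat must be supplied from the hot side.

T_C = 76 °F → (76 − 32) × 5/9 = 24.44 °C = 297.59 K.
The Carnot efficiency is η = 1 − T_C/T_H = 1 − 297.59/647.00 = 0.5400.
Q_H = W/η = 164/0.5400 = 304 kW.

Q̇_H ≈ 304 kW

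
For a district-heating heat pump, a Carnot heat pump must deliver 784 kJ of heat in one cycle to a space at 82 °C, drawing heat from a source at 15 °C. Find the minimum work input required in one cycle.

T_H = 82 °C → 82 + 273.15 = 355.15 K.
T_C = 15 °C → 15 + 273.15 = 288.15 K.
Reversible heating COP: COP_HP = T_H/(T_H − T_C) = 355.15/67.00 = 5.3007.
W = Q_H/COP_HP = 784/5.3007 = 147.9 kJ.

W_in ≈ 147.9 kJ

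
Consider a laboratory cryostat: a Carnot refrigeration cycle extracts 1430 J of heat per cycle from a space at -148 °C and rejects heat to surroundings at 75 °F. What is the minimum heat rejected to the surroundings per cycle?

Q_H ≈ 3390 J

T_H = 75 °F → (75 − 32) × 5/9 = 23.89 °C = 297.04 K.
T_C = -148 °C → -148 + 273.15 = 125.15 K.
For a reversible cycle Q_H/Q_C = T_H/T_C, so Q_H = Q_C·T_H/T_C = 1430 × 297.04/125.15 = 3390 J.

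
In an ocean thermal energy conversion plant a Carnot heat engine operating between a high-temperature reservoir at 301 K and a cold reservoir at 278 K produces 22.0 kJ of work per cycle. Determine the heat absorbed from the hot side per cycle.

The Carnot efficiency is η = 1 − T_C/T_H = 1 − 278.00/301.00 = 0.0764.
Q_H = W/η = 22.0/0.0764 = 287.9 kJ.

Q_H ≈ 287.9 kJ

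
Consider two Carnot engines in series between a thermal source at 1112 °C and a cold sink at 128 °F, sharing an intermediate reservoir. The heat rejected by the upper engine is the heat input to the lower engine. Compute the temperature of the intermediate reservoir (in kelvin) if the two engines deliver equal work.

T_H = 1112 °C → 1112 + 273.15 = 1385.15 K.
T_C = 128 °F → (128 − 32) × 5/9 = 53.33 °C = 326.48 K.
For reversible stages Q_m = Q_H·(T_m/T_H). Setting W₁ = Q_H(1 − T_m/T_H) equal to W₂ = Q_m(1 − T_C/T_m) = Q_H·(T_m − T_C)/T_H gives T_H − T_m = T_m − T_C, so T_m = (T_H + T_C)/2 = (1385.15 + 326.48)/2 = 856 K.

T_m ≈ 856 K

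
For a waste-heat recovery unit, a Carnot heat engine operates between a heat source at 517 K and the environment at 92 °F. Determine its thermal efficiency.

η ≈ 0.407

T_C = 92 °F → (92 − 32) × 5/9 = 33.33 °C = 306.48 K.
The Carnot efficiency is η = 1 − T_C/T_H = 1 − 306.48/517.00 = 0.407.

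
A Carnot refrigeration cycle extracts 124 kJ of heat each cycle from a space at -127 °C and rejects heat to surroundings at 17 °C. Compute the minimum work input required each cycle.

W_in ≈ 122 kJ

T_H = 17 °C → 17 + 273.15 = 290.15 K.
T_C = -127 °C → -127 + 273.15 = 146.15 K.
COP_R = T_C/(T_H − T_C) = 146.15/144.00 = 1.0149.
W = Q_C/COP_R = 124/1.0149 = 122 kJ.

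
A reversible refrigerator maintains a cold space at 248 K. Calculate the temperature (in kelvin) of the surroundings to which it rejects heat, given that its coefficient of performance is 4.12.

T_H ≈ 308 K

COP_R = T_C/(T_H − T_C) ⇒ T_H = T_C·(1 + 1/COP_R) = 248.00 × (1 + 1/4.12) = 308 K.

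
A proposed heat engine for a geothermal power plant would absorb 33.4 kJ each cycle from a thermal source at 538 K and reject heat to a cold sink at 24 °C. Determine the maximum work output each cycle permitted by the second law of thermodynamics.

W_max ≈ 15.0 kJ

T_C = 24 °C → 24 + 273.15 = 297.15 K.
The second-law ceiling is the Carnot efficiency, η_max = 1 − T_C/T_H = 1 − 297.15/538.00 = 0.4477.
W_max = η_max · Q_H = 0.4477 × 33.4 = 15.0 kJ.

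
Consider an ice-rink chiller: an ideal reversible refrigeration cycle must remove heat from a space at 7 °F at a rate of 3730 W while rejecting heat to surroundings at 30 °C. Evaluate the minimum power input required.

Ẇ_in ≈ 631 W

T_H = 30 °C → 30 + 273.15 = 303.15 K.
T_C = 7 °F → (7 − 32) × 5/9 = -13.89 °C = 259.26 K.
Carnot COP: COP_R = T_C/(T_H − T_C) = 259.26/43.89 = 5.9072.
W = Q_C/COP_R = 3730/5.9072 = 631 W.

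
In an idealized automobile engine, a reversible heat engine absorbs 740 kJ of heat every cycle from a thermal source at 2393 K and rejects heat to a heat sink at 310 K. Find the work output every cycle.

The Carnot efficiency is η = 1 − T_C/T_H = 1 − 310.00/2393.00 = 0.8705.
W = η·Q_H = 0.8705 × 740 = 644 kJ.

W ≈ 644 kJ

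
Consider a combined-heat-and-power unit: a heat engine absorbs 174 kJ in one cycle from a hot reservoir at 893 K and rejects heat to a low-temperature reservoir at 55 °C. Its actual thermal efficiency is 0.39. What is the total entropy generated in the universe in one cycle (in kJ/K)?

ΔS_univ ≈ 0.129 kJ/K

T_C = 55 °C → 55 + 273.15 = 328.15 K.
W = η·Q_H = 0.39 × 174 = 67.86 kJ, so Q_C = Q_H − W = 106.1 kJ.
Reservoir entropy changes: ΔS_H = −Q_H/T_H = −174/893.00 = -0.1948 kJ/K and ΔS_C = +Q_C/T_C = 106.1/328.15 = 0.3234 kJ/K.
ΔS_univ = −Q_H/T_H + Q_C/T_C = 0.129 kJ/K (> 0, since η = 0.39 < η_Carnot = 0.633).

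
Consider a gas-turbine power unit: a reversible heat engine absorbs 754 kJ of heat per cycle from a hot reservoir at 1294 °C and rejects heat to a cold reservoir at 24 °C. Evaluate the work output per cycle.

T_H = 1294 °C → 1294 + 273.15 = 1567.15 K.
T_C = 24 °C → 24 + 273.15 = 297.15 K.
η_rev = 1 − T_C/T_H = 1 − 297.15/1567.15 = 0.8104.
W = η·Q_H = 0.8104 × 754 = 611 kJ.

W ≈ 611 kJ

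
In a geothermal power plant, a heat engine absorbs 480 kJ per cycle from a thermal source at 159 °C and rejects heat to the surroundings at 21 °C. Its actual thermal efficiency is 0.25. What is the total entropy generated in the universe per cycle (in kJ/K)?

T_H = 159 °C → 159 + 273.15 = 432.15 K.
T_C = 21 °C → 21 + 273.15 = 294.15 K.
W = η·Q_H = 0.25 × 480 = 120.0 kJ, so Q_C = Q_H − W = 360.0 kJ.
Entropy balance on the reservoirs: −Q_H/T_H = -1.111 kJ/K, +Q_C/T_C = 1.224 kJ/K.
ΔS_univ = −Q_H/T_H + Q_C/T_C = 0.113 kJ/K (> 0, since η = 0.25 < η_Carnot = 0.319).

ΔS_univ ≈ 0.113 kJ/K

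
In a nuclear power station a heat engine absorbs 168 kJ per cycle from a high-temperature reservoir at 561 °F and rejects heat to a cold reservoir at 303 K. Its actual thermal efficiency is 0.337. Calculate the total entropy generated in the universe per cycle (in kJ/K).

ΔS_univ ≈ 0.0713 kJ/K

T_H = 561 °F → (561 − 32) × 5/9 = 293.89 °C = 567.04 K.
W = η·Q_H = 0.337 × 168 = 56.62 kJ, so Q_C = Q_H − W = 111.4 kJ.
Reservoir entropy changes: ΔS_H = −Q_H/T_H = −168/567.04 = -0.2963 kJ/K and ΔS_C = +Q_C/T_C = 111.4/303.00 = 0.3676 kJ/K.
ΔS_univ = −Q_H/T_H + Q_C/T_C = 0.0713 kJ/K (> 0, since η = 0.337 < η_Carnot = 0.466).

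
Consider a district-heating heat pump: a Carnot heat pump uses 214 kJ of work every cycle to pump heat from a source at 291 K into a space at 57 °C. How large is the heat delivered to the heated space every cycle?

Q_H ≈ 1805 kJ

T_H = 57 °C → 57 + 273.15 = 330.15 K.
The Carnot heat-pump COP is COP_HP = T_H/(T_H − T_C) = 330.15/39.15 = 8.4330.
Q_H = COP_HP · W = 8.4330 × 214 = 1805 kJ.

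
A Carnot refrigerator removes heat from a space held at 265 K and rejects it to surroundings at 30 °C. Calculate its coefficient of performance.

COP_R ≈ 6.95

T_H = 30 °C → 30 + 273.15 = 303.15 K.
Carnot COP: COP_R = T_C/(T_H − T_C) = 265.00/(303.15 − 265.00) = 6.95.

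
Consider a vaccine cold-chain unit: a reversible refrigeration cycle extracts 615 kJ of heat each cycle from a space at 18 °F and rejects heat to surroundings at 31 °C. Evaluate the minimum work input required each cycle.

T_H = 31 °C → 31 + 273.15 = 304.15 K.
T_C = 18 °F → (18 − 32) × 5/9 = -7.78 °C = 265.37 K.
The reversible coefficient of performance is COP_R = T_C/(T_H − T_C) = 265.37/38.78 = 6.8434.
W = Q_C/COP_R = 615/6.8434 = 89.9 kJ.

W_in ≈ 89.9 kJ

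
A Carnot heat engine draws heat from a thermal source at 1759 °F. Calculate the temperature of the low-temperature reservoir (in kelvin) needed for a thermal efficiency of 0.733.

T_C ≈ 329.1 K

T_H = 1759 °F → (1759 − 32) × 5/9 = 959.44 °C = 1232.59 K.
From η = 1 − T_C/T_H, T_C = T_H·(1 − η) = 1232.59 × (1 − 0.733) = 329.1 K.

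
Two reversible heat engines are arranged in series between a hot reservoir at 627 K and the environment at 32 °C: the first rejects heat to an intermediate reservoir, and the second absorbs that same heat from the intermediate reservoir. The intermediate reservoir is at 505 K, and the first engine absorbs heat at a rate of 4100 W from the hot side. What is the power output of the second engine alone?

T_C = 32 °C → 32 + 273.15 = 305.15 K.
Heat entering the second stage: Q_m = Q_H·(T_m/T_H) = 4100 × 505.00/627.00 = 3300 W.
Second-stage efficiency η₂ = 1 − T_C/T_m = 1 − 305.15/505.00 = 0.3957, so W₂ = η₂·Q_m = 1310 W.

Ẇ₂ ≈ 1310 W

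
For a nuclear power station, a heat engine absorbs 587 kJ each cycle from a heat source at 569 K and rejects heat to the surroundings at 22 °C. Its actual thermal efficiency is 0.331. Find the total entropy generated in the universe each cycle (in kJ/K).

ΔS_univ ≈ 0.299 kJ/K

T_C = 22 °C → 22 + 273.15 = 295.15 K.
W = η·Q_H = 0.331 × 587 = 194.3 kJ, so Q_C = Q_H − W = 392.7 kJ.
Reservoir entropy changes: ΔS_H = −Q_H/T_H = −587/569.00 = -1.032 kJ/K and ΔS_C = +Q_C/T_C = 392.7/295.15 = 1.331 kJ/K.
ΔS_univ = −Q_H/T_H + Q_C/T_C = 0.299 kJ/K (> 0, since η = 0.331 < η_Carnot = 0.481).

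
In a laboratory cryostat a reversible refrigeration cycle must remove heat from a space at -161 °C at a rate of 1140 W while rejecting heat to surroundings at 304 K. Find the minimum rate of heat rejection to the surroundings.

T_C = -161 °C → -161 + 273.15 = 112.15 K.
For a reversible cycle Q_H/Q_C = T_H/T_C, so Q_H = Q_C·T_H/T_C = 1140 × 304.00/112.15 = 3090 W.

Q̇_H ≈ 3090 W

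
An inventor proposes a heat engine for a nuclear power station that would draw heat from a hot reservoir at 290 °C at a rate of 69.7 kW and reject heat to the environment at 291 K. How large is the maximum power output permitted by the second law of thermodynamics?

Ẇ_max ≈ 33.68 kW

T_H = 290 °C → 290 + 273.15 = 563.15 K.
By the Carnot theorem, η_max = 1 − T_C/T_H = 1 − 291.00/563.15 = 0.4833.
W_max = η_max · Q_H = 0.4833 × 69.7 = 33.68 kW.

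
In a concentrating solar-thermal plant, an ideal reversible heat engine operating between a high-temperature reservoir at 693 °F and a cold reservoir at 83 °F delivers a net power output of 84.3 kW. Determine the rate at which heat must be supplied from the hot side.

T_H = 693 °F → (693 − 32) × 5/9 = 367.22 °C = 640.37 K.
T_C = 83 °F → (83 − 32) × 5/9 = 28.33 °C = 301.48 K.
Since the cycle is reversible, η = 1 − T_C/T_H = 1 − 301.48/640.37 = 0.5292.
Q_H = W/η = 84.3/0.5292 = 159 kW.

Q̇_H ≈ 159 kW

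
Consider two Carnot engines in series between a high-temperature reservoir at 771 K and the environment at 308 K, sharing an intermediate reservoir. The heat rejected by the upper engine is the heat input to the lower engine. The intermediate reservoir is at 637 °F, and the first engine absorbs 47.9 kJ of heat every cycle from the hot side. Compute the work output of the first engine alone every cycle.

W₁ ≈ 10.05 kJ

T_m = 637 °F → (637 − 32) × 5/9 = 336.11 °C = 609.26 K.
First-stage efficiency η₁ = 1 − T_m/T_H = 1 − 609.26/771.00 = 0.2098.
W₁ = η₁·Q_H = 0.2098 × 47.9 = 10.05 kJ.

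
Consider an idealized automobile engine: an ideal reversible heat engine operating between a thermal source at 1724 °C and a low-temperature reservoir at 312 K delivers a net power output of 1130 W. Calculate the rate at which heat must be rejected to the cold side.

Q̇_C ≈ 209 W

T_H = 1724 °C → 1724 + 273.15 = 1997.15 K.
For a reversible engine, η = 1 − T_C/T_H = 1 − 312.00/1997.15 = 0.8438.
Since Q_C/Q_H = T_C/T_H and Q_H = W/η, Q_C = W·T_C/(T_H − T_C) = 1130 × 312.00/1685.15 = 209 W.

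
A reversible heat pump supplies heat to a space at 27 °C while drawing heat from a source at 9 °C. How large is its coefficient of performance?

T_H = 27 °C → 27 + 273.15 = 300.15 K.
T_C = 9 °C → 9 + 273.15 = 282.15 K.
For a reversible heat pump, COP_HP = T_H/(T_H − T_C) = 300.15/(300.15 − 282.15) = 16.7.

COP_HP ≈ 16.7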